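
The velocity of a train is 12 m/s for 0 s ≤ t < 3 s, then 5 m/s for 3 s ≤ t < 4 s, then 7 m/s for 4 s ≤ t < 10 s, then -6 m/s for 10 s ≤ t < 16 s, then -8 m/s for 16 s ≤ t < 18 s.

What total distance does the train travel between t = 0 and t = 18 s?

Total distance travelled is ∫|v| dt — sum the magnitudes of each area piece.
0–3 s: |12| × 3 = 36 m
3–4 s: |5| × 1 = 5 m
4–10 s: |7| × 6 = 42 m
10–16 s: |-6| × 6 = 36 m
16–18 s: |-8| × 2 = 16 m
Total distance = 135 m

135 m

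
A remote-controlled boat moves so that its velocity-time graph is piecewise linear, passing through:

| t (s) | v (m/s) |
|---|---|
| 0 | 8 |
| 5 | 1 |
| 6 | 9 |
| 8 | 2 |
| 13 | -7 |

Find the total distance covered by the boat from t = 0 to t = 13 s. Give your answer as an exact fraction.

Total distance travelled is ∫|v| dt — sum the magnitudes of each area piece.
0–5 s: |½(8 + 1)(5)| = 22.5 m
5–6 s: |½(1 + 9)(1)| = 5 m
6–8 s: |½(9 + 2)(2)| = 11 m
8–13 s: v = 0 at t = 82/9 s; triangle areas 10/9 + 245/18 = 265/18 m
Total distance = 479/9 m

479/9 m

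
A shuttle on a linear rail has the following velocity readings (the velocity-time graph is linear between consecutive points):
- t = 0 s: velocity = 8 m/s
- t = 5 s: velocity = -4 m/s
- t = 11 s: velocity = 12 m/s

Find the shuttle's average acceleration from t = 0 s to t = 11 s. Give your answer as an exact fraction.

Average acceleration = Δv/Δt = (12 − 8)/(11 − 0) = 4/11 m/s².

4/11 m/s²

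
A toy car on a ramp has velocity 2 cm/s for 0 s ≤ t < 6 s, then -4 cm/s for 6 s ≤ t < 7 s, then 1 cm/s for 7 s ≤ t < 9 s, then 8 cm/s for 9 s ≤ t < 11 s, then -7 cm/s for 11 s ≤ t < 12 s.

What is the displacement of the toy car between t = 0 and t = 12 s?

19 cm

Displacement is the signed area under the v-t curve.
0–6 s: 2 × 6 = 12 cm
6–7 s: -4 × 1 = -4 cm
7–9 s: 1 × 2 = 2 cm
9–11 s: 8 × 2 = 16 cm
11–12 s: -7 × 1 = -7 cm
Net displacement = 19 cm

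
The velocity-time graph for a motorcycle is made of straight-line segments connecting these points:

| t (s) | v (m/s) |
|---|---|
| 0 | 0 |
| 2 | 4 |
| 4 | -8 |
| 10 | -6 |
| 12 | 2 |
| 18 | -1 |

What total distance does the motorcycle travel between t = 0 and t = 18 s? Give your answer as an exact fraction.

Distance (not displacement) is the total path length: add the absolute areas under v-t.
0–2 s: |½(0 + 4)(2)| = 4 m
2–4 s: v = 0 at t = 8/3 s; triangle areas 4/3 + 16/3 = 20/3 m
4–10 s: |½(-8 + -6)(6)| = 42 m
10–12 s: v = 0 at t = 11.5 s; triangle areas 4.5 + 0.5 = 5 m
12–18 s: v = 0 at t = 16 s; triangle areas 4 + 1 = 5 m
Total distance = 188/3 m

188/3 m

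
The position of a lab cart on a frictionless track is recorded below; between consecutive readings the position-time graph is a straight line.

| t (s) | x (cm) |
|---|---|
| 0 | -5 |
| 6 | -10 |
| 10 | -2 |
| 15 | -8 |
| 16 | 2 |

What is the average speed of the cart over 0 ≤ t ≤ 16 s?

Average speed = (total path length)/(elapsed time); on a piecewise-linear x-t graph the path length is Σ|Δx|.
0–6 s: |Δx| = |-10 − -5| = 5 cm
6–10 s: |Δx| = |-2 − -10| = 8 cm
10–15 s: |Δx| = |-8 − -2| = 6 cm
15–16 s: |Δx| = |2 − -8| = 10 cm
Total path = 29 cm; average speed = 29/16 = 1.8125 cm/s.

1.8125 cm/s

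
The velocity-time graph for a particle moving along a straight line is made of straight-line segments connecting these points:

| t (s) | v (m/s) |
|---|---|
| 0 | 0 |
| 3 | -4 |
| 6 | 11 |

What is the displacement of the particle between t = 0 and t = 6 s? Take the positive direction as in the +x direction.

4.5 m

Displacement is the signed area under the v-t curve.
0–3 s: ½(0 + -4)(3) = -6 m
3–6 s: ½(-4 + 11)(3) = 10.5 m
Net displacement = 4.5 m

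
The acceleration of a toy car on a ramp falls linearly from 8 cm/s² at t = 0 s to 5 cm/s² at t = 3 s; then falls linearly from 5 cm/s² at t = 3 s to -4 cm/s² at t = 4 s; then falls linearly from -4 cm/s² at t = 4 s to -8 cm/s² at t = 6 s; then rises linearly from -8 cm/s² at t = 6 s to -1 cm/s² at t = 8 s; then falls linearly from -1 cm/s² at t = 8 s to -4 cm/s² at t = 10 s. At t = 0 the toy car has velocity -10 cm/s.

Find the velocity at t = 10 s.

Δv equals the area under the a-t graph; then v = v₀ + Δv.
0–3 s: ½(8 + 5)(3) = 19.5 cm/s
3–4 s: ½(5 + -4)(1) = 0.5 cm/s
4–6 s: ½(-4 + -8)(2) = -12 cm/s
6–8 s: ½(-8 + -1)(2) = -9 cm/s
8–10 s: ½(-1 + -4)(2) = -5 cm/s
Δv = -6 cm/s, so v(10) = -10 + (-6) = -16 cm/s.

-16 cm/s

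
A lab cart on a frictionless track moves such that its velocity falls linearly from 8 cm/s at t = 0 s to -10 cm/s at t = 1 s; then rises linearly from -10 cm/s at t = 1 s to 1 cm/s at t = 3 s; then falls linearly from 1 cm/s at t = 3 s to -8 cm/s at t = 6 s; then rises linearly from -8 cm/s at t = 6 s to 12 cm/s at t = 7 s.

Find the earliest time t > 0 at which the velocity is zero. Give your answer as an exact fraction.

t = 4/9 s

v changes sign on 0–1 s (from 8 to -10); the graph is linear there, so v = 0 at t = 0 + (-8)·(1 − 0)/(-10 − 8) = 4/9 s.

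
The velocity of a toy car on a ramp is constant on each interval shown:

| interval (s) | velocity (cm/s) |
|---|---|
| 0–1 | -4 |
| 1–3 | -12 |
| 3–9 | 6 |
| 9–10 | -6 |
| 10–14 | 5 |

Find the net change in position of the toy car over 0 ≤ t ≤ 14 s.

Net displacement equals the area under the velocity-time graph (areas below the axis count negative).
0–1 s: -4 × 1 = -4 cm
1–3 s: -12 × 2 = -24 cm
3–9 s: 6 × 6 = 36 cm
9–10 s: -6 × 1 = -6 cm
10–14 s: 5 × 4 = 20 cm
Net displacement = 22 cm

22 cm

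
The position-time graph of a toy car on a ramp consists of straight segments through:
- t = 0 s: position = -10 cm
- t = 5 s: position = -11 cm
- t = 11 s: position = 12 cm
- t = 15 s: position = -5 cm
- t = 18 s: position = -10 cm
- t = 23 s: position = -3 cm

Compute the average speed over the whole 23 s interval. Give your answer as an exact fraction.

Average speed = (total path length)/(elapsed time); on a piecewise-linear x-t graph the path length is Σ|Δx|.
0–5 s: |Δx| = |-11 − -10| = 1 cm
5–11 s: |Δx| = |12 − -11| = 23 cm
11–15 s: |Δx| = |-5 − 12| = 17 cm
15–18 s: |Δx| = |-10 − -5| = 5 cm
18–23 s: |Δx| = |-3 − -10| = 7 cm
Total path = 53 cm; average speed = 53/23 = 53/23 cm/s.

53/23 cm/s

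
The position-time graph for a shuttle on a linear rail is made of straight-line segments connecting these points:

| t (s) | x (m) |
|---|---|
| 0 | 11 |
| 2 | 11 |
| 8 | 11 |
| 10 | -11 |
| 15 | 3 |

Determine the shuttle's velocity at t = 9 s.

-11 m/s

Velocity is the slope of the x-t graph on 8–10 s: (-11 − 11)/(10 − 8) = -11 m/s.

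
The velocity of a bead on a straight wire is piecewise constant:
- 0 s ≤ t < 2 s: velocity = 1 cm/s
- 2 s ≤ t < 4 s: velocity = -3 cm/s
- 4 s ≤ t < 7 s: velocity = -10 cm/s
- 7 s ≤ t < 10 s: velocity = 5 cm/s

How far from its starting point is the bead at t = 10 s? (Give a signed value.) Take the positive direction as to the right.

-19 cm

Displacement is the signed area under the v-t curve.
0–2 s: 1 × 2 = 2 cm
2–4 s: -3 × 2 = -6 cm
4–7 s: -10 × 3 = -30 cm
7–10 s: 5 × 3 = 15 cm
Net displacement = -19 cm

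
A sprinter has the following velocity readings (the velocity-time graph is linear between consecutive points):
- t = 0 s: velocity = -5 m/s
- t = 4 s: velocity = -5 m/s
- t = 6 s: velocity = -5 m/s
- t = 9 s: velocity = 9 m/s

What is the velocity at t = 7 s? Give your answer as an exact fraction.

-1/3 m/s

On 6–9 s the graph is linear from -5 to 9 m/s: v(7) = -5 + (9 − -5)·(7 − 6)/(9 − 6) = -1/3 m/s.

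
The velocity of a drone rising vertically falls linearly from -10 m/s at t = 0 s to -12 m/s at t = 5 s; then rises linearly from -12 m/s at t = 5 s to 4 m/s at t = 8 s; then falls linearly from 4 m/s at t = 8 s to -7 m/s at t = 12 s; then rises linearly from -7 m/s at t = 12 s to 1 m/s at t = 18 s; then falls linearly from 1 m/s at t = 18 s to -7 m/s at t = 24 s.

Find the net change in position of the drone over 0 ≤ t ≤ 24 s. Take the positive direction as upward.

Displacement is the signed area under the v-t curve.
0–5 s: ½(-10 + -12)(5) = -55 m
5–8 s: ½(-12 + 4)(3) = -12 m
8–12 s: ½(4 + -7)(4) = -6 m
12–18 s: ½(-7 + 1)(6) = -18 m
18–24 s: ½(1 + -7)(6) = -18 m
Net displacement = -109 m

-109 m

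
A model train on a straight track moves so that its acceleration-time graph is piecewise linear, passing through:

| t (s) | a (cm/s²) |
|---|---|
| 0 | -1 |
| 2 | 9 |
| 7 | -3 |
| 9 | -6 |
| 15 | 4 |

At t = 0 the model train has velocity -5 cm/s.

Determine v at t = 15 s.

3 cm/s

Δv equals the area under the a-t graph; then v = v₀ + Δv.
0–2 s: ½(-1 + 9)(2) = 8 cm/s
2–7 s: ½(9 + -3)(5) = 15 cm/s
7–9 s: ½(-3 + -6)(2) = -9 cm/s
9–15 s: ½(-6 + 4)(6) = -6 cm/s
Δv = 8 cm/s, so v(15) = -5 + (8) = 3 cm/s.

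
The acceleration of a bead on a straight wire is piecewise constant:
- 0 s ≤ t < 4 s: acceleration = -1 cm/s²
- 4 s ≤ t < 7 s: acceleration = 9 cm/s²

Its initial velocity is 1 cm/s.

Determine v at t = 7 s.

Δv equals the area under the a-t graph; then v = v₀ + Δv.
0–4 s: -1 × 4 = -4 cm/s
4–7 s: 9 × 3 = 27 cm/s
Δv = 23 cm/s, so v(7) = 1 + (23) = 24 cm/s.

24 cm/s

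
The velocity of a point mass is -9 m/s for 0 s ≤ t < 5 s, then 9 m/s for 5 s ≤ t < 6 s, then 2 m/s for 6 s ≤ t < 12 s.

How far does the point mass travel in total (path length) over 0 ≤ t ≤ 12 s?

Distance (not displacement) is the total path length: add the absolute areas under v-t.
0–5 s: |-9| × 5 = 45 m
5–6 s: |9| × 1 = 9 m
6–12 s: |2| × 6 = 12 m
Total distance = 66 m

66 m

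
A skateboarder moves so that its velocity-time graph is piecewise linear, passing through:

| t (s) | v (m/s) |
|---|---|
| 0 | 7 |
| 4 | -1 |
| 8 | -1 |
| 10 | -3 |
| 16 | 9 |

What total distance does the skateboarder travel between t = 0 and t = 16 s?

43 m

Distance (not displacement) is the total path length: add the absolute areas under v-t.
0–4 s: v = 0 at t = 3.5 s; triangle areas 12.25 + 0.25 = 12.5 m
4–8 s: |-1| × 4 = 4 m
8–10 s: |½(-1 + -3)(2)| = 4 m
10–16 s: v = 0 at t = 11.5 s; triangle areas 2.25 + 20.25 = 22.5 m
Total distance = 43 m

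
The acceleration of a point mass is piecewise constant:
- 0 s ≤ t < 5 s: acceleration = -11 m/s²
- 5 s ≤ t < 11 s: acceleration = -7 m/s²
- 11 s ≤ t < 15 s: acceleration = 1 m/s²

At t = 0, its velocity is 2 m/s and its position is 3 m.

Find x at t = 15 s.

On each constant-a segment, Δv = aΔt and Δx = v₀Δt + ½aΔt²; chain segment to segment.
0–5 s: v starts 2 m/s; Δx = 2·5 + ½·-11·5² = -127.5 m; v ends -53 m/s.
5–11 s: v starts -53 m/s; Δx = -53·6 + ½·-7·6² = -444 m; v ends -95 m/s.
11–15 s: v starts -95 m/s; Δx = -95·4 + ½·1·4² = -372 m; v ends -91 m/s.
x(15) = 3 + Σ Δx = -940.5 m.

-940.5 m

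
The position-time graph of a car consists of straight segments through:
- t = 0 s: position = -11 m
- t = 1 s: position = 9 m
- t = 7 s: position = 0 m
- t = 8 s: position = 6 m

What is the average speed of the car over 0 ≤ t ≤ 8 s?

Average speed = (total path length)/(elapsed time); on a piecewise-linear x-t graph the path length is Σ|Δx|.
0–1 s: |Δx| = |9 − -11| = 20 m
1–7 s: |Δx| = |0 − 9| = 9 m
7–8 s: |Δx| = |6 − 0| = 6 m
Total path = 35 m; average speed = 35/8 = 4.375 m/s.

4.375 m/s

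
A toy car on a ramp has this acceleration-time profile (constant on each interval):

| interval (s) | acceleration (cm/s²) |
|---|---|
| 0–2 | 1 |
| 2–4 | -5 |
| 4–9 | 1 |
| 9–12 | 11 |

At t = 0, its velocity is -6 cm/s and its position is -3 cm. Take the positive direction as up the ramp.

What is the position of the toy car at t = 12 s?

-66 cm

On each constant-a segment, Δv = aΔt and Δx = v₀Δt + ½aΔt²; chain segment to segment.
0–2 s: v starts -6 cm/s; Δx = -6·2 + ½·1·2² = -10 cm; v ends -4 cm/s.
2–4 s: v starts -4 cm/s; Δx = -4·2 + ½·-5·2² = -18 cm; v ends -14 cm/s.
4–9 s: v starts -14 cm/s; Δx = -14·5 + ½·1·5² = -57.5 cm; v ends -9 cm/s.
9–12 s: v starts -9 cm/s; Δx = -9·3 + ½·11·3² = 22.5 cm; v ends 24 cm/s.
x(12) = -3 + Σ Δx = -66 cm.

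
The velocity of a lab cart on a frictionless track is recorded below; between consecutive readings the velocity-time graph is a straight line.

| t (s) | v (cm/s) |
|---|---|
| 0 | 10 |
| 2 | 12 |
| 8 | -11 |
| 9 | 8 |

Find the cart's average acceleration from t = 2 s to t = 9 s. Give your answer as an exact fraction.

Average acceleration = Δv/Δt = (8 − 12)/(9 − 2) = -4/7 cm/s².

-4/7 cm/s²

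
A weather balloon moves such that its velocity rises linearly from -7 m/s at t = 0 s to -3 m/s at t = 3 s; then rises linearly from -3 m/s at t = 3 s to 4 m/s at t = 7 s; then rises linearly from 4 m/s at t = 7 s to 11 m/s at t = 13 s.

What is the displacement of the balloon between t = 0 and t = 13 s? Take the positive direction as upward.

32 m

Net displacement equals the area under the velocity-time graph (areas below the axis count negative).
0–3 s: ½(-7 + -3)(3) = -15 m
3–7 s: ½(-3 + 4)(4) = 2 m
7–13 s: ½(4 + 11)(6) = 45 m
Net displacement = 32 m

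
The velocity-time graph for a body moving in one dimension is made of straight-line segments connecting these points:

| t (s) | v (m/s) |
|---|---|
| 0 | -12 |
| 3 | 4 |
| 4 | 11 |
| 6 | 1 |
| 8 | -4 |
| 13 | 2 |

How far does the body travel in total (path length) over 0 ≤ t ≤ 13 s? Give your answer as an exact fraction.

1387/30 m

Total distance travelled is ∫|v| dt — sum the magnitudes of each area piece.
0–3 s: v = 0 at t = 2.25 s; triangle areas 13.5 + 1.5 = 15 m
3–4 s: |½(4 + 11)(1)| = 7.5 m
4–6 s: |½(11 + 1)(2)| = 12 m
6–8 s: v = 0 at t = 6.4 s; triangle areas 0.2 + 3.2 = 3.4 m
8–13 s: v = 0 at t = 34/3 s; triangle areas 20/3 + 5/3 = 25/3 m
Total distance = 1387/30 m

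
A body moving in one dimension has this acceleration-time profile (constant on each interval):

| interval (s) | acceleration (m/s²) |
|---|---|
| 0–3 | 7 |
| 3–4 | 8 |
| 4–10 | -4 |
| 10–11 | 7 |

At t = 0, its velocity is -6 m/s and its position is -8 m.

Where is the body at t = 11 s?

93 m

On each constant-a segment, Δv = aΔt and Δx = v₀Δt + ½aΔt²; chain segment to segment.
0–3 s: v starts -6 m/s; Δx = -6·3 + ½·7·3² = 13.5 m; v ends 15 m/s.
3–4 s: v starts 15 m/s; Δx = 15·1 + ½·8·1² = 19 m; v ends 23 m/s.
4–10 s: v starts 23 m/s; Δx = 23·6 + ½·-4·6² = 66 m; v ends -1 m/s.
10–11 s: v starts -1 m/s; Δx = -1·1 + ½·7·1² = 2.5 m; v ends 6 m/s.
x(11) = -8 + Σ Δx = 93 m.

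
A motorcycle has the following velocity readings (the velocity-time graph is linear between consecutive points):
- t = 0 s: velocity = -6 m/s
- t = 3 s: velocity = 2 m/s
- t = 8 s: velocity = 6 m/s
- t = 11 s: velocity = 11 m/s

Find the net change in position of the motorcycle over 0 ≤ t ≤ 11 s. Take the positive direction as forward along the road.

39.5 m

Net displacement equals the area under the velocity-time graph (areas below the axis count negative).
0–3 s: ½(-6 + 2)(3) = -6 m
3–8 s: ½(2 + 6)(5) = 20 m
8–11 s: ½(6 + 11)(3) = 25.5 m
Net displacement = 39.5 m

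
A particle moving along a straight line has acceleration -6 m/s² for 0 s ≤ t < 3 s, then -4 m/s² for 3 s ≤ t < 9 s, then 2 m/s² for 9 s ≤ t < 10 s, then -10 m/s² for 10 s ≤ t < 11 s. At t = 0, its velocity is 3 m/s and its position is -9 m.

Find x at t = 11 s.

On each constant-a segment, Δv = aΔt and Δx = v₀Δt + ½aΔt²; chain segment to segment.
0–3 s: v starts 3 m/s; Δx = 3·3 + ½·-6·3² = -18 m; v ends -15 m/s.
3–9 s: v starts -15 m/s; Δx = -15·6 + ½·-4·6² = -162 m; v ends -39 m/s.
9–10 s: v starts -39 m/s; Δx = -39·1 + ½·2·1² = -38 m; v ends -37 m/s.
10–11 s: v starts -37 m/s; Δx = -37·1 + ½·-10·1² = -42 m; v ends -47 m/s.
x(11) = -9 + Σ Δx = -269 m.

-269 m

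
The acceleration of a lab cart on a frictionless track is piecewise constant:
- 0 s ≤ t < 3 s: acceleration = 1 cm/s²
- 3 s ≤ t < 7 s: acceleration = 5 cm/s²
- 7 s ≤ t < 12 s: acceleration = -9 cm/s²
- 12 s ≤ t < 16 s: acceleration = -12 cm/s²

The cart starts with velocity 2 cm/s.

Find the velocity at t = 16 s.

Δv equals the area under the a-t graph; then v = v₀ + Δv.
0–3 s: 1 × 3 = 3 cm/s
3–7 s: 5 × 4 = 20 cm/s
7–12 s: -9 × 5 = -45 cm/s
12–16 s: -12 × 4 = -48 cm/s
Δv = -70 cm/s, so v(16) = 2 + (-70) = -68 cm/s.

-68 cm/s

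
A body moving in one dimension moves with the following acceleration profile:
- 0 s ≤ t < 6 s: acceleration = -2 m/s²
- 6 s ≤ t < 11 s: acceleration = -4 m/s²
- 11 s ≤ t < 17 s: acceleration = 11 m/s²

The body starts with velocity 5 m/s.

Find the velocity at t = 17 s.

Δv equals the area under the a-t graph; then v = v₀ + Δv.
0–6 s: -2 × 6 = -12 m/s
6–11 s: -4 × 5 = -20 m/s
11–17 s: 11 × 6 = 66 m/s
Δv = 34 m/s, so v(17) = 5 + (34) = 39 m/s.

39 m/s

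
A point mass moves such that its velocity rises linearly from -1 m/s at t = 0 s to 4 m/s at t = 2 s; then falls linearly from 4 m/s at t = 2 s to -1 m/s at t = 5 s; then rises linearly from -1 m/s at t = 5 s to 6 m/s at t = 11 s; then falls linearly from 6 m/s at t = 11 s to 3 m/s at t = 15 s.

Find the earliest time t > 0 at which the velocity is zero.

t = 0.4 s

v changes sign on 0–2 s (from -1 to 4); the graph is linear there, so v = 0 at t = 0 + (1)·(2 − 0)/(4 − -1) = 0.4 s.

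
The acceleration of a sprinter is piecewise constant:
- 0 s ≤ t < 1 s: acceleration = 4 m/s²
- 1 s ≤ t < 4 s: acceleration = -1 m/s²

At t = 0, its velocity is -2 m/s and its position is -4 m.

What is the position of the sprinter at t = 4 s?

On each constant-a segment, Δv = aΔt and Δx = v₀Δt + ½aΔt²; chain segment to segment.
0–1 s: v starts -2 m/s; Δx = -2·1 + ½·4·1² = 0 m; v ends 2 m/s.
1–4 s: v starts 2 m/s; Δx = 2·3 + ½·-1·3² = 1.5 m; v ends -1 m/s.
x(4) = -4 + Σ Δx = -2.5 m.

-2.5 m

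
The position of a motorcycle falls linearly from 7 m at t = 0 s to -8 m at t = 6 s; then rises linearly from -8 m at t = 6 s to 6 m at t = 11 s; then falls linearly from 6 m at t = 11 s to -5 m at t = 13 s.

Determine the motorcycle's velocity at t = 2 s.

-2.5 m/s

Velocity is the slope of the x-t graph on 0–6 s: (-8 − 7)/(6 − 0) = -2.5 m/s.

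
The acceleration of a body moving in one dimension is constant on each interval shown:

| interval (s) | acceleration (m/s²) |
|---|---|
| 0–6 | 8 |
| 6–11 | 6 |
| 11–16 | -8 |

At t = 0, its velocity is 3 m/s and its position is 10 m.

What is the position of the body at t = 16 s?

807 m

On each constant-a segment, Δv = aΔt and Δx = v₀Δt + ½aΔt²; chain segment to segment.
0–6 s: v starts 3 m/s; Δx = 3·6 + ½·8·6² = 162 m; v ends 51 m/s.
6–11 s: v starts 51 m/s; Δx = 51·5 + ½·6·5² = 330 m; v ends 81 m/s.
11–16 s: v starts 81 m/s; Δx = 81·5 + ½·-8·5² = 305 m; v ends 41 m/s.
x(16) = 10 + Σ Δx = 807 m.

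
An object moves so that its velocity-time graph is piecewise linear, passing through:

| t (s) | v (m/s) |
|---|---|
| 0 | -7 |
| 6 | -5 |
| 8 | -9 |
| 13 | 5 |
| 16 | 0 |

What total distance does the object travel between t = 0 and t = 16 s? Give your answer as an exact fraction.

Distance (not displacement) is the total path length: add the absolute areas under v-t.
0–6 s: |½(-7 + -5)(6)| = 36 m
6–8 s: |½(-5 + -9)(2)| = 14 m
8–13 s: v = 0 at t = 157/14 s; triangle areas 405/28 + 125/28 = 265/14 m
13–16 s: |½(5 + 0)(3)| = 7.5 m
Total distance = 535/7 m

535/7 m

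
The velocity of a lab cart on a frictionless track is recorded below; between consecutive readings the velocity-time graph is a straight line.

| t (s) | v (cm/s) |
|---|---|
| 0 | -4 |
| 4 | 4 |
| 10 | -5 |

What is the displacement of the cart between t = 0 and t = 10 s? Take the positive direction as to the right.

Displacement is the signed area under the v-t curve.
0–4 s: ½(-4 + 4)(4) = 0 cm
4–10 s: ½(4 + -5)(6) = -3 cm
Net displacement = -3 cm

-3 cm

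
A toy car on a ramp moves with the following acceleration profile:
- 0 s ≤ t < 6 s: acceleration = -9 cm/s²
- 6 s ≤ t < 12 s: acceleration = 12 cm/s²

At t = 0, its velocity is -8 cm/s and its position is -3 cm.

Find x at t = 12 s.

-369 cm

On each constant-a segment, Δv = aΔt and Δx = v₀Δt + ½aΔt²; chain segment to segment.
0–6 s: v starts -8 cm/s; Δx = -8·6 + ½·-9·6² = -210 cm; v ends -62 cm/s.
6–12 s: v starts -62 cm/s; Δx = -62·6 + ½·12·6² = -156 cm; v ends 10 cm/s.
x(12) = -3 + Σ Δx = -369 cm.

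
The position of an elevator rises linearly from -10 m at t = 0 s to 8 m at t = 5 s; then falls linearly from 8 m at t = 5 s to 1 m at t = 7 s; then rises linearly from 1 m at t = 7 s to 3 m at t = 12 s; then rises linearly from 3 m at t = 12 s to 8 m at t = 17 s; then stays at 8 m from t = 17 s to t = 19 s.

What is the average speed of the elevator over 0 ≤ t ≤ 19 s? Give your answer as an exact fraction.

32/19 m/s

Average speed = (total path length)/(elapsed time); on a piecewise-linear x-t graph the path length is Σ|Δx|.
0–5 s: |Δx| = |8 − -10| = 18 m
5–7 s: |Δx| = |1 − 8| = 7 m
7–12 s: |Δx| = |3 − 1| = 2 m
12–17 s: |Δx| = |8 − 3| = 5 m
17–19 s: |Δx| = |8 − 8| = 0 m
Total path = 32 m; average speed = 32/19 = 32/19 m/s.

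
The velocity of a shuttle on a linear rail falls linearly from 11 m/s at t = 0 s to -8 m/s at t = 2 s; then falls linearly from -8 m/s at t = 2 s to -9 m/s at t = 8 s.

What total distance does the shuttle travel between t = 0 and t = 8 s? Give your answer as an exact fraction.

1154/19 m

Distance (not displacement) is the total path length: add the absolute areas under v-t.
0–2 s: v = 0 at t = 22/19 s; triangle areas 121/19 + 64/19 = 185/19 m
2–8 s: |½(-8 + -9)(6)| = 51 m
Total distance = 1154/19 m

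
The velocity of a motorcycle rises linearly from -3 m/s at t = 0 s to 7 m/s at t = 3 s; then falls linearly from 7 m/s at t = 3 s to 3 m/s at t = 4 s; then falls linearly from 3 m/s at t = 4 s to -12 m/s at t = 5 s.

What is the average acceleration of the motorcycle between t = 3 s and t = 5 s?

-9.5 m/s²

Average acceleration = Δv/Δt = (-12 − 7)/(5 − 3) = -9.5 m/s².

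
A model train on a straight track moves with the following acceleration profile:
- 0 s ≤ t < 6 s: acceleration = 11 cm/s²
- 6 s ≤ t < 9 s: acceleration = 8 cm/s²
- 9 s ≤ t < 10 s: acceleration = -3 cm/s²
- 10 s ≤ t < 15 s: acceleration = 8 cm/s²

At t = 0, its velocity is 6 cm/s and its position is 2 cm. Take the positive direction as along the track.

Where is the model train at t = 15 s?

1147.5 cm

On each constant-a segment, Δv = aΔt and Δx = v₀Δt + ½aΔt²; chain segment to segment.
0–6 s: v starts 6 cm/s; Δx = 6·6 + ½·11·6² = 234 cm; v ends 72 cm/s.
6–9 s: v starts 72 cm/s; Δx = 72·3 + ½·8·3² = 252 cm; v ends 96 cm/s.
9–10 s: v starts 96 cm/s; Δx = 96·1 + ½·-3·1² = 94.5 cm; v ends 93 cm/s.
10–15 s: v starts 93 cm/s; Δx = 93·5 + ½·8·5² = 565 cm; v ends 133 cm/s.
x(15) = 2 + Σ Δx = 1147.5 cm.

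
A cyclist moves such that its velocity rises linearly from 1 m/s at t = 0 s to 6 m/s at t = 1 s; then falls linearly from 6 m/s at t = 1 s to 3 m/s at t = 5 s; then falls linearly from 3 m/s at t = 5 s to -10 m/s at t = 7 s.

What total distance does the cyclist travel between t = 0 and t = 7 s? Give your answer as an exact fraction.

Total distance travelled is ∫|v| dt — sum the magnitudes of each area piece.
0–1 s: |½(1 + 6)(1)| = 3.5 m
1–5 s: |½(6 + 3)(4)| = 18 m
5–7 s: v = 0 at t = 71/13 s; triangle areas 9/13 + 100/13 = 109/13 m
Total distance = 777/26 m

777/26 m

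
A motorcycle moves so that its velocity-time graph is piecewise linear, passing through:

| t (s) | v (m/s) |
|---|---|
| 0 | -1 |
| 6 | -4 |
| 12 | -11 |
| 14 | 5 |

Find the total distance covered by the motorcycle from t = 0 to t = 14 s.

Distance (not displacement) is the total path length: add the absolute areas under v-t.
0–6 s: |½(-1 + -4)(6)| = 15 m
6–12 s: |½(-4 + -11)(6)| = 45 m
12–14 s: v = 0 at t = 13.375 s; triangle areas 7.5625 + 1.5625 = 9.125 m
Total distance = 69.125 m

69.125 m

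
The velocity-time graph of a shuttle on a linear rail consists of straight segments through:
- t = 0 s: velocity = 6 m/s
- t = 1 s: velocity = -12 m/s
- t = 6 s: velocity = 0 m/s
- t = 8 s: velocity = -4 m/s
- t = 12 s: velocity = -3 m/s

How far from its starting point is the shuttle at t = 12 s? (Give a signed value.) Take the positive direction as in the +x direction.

Displacement is the signed area under the v-t curve.
0–1 s: ½(6 + -12)(1) = -3 m
1–6 s: ½(-12 + 0)(5) = -30 m
6–8 s: ½(0 + -4)(2) = -4 m
8–12 s: ½(-4 + -3)(4) = -14 m
Net displacement = -51 m

-51 m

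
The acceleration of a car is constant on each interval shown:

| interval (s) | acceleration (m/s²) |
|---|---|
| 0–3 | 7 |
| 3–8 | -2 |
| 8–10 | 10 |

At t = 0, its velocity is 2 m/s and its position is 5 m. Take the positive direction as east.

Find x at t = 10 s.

On each constant-a segment, Δv = aΔt and Δx = v₀Δt + ½aΔt²; chain segment to segment.
0–3 s: v starts 2 m/s; Δx = 2·3 + ½·7·3² = 37.5 m; v ends 23 m/s.
3–8 s: v starts 23 m/s; Δx = 23·5 + ½·-2·5² = 90 m; v ends 13 m/s.
8–10 s: v starts 13 m/s; Δx = 13·2 + ½·10·2² = 46 m; v ends 33 m/s.
x(10) = 5 + Σ Δx = 178.5 m.

178.5 m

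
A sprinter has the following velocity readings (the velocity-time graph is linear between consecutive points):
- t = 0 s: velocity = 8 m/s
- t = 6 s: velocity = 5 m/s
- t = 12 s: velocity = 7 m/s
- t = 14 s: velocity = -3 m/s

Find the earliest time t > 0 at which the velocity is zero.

v changes sign on 12–14 s (from 7 to -3); the graph is linear there, so v = 0 at t = 12 + (-7)·(14 − 12)/(-3 − 7) = 13.4 s.

t = 13.4 s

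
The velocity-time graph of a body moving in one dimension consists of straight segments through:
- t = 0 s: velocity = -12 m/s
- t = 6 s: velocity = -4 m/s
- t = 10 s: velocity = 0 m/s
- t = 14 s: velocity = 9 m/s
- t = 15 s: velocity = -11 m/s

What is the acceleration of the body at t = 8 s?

Acceleration is the slope of the v-t graph on 6–10 s: (0 − -4)/(10 − 6) = 1 m/s².

1 m/s²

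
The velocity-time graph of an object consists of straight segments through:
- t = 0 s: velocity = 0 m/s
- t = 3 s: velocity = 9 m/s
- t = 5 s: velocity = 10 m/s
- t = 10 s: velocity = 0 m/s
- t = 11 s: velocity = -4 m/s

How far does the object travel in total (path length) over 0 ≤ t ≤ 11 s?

Total distance travelled is ∫|v| dt — sum the magnitudes of each area piece.
0–3 s: |½(0 + 9)(3)| = 13.5 m
3–5 s: |½(9 + 10)(2)| = 19 m
5–10 s: |½(10 + 0)(5)| = 25 m
10–11 s: |½(0 + -4)(1)| = 2 m
Total distance = 59.5 m

59.5 m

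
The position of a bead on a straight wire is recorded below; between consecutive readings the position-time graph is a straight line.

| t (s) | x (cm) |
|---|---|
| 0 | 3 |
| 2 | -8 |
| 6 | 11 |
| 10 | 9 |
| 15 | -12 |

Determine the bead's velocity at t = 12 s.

Velocity is the slope of the x-t graph on 10–15 s: (-12 − 9)/(15 − 10) = -4.2 cm/s.

-4.2 cm/s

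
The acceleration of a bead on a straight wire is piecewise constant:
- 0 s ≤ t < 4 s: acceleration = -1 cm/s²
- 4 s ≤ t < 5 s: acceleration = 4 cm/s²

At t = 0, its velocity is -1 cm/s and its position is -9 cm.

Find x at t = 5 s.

-24 cm

On each constant-a segment, Δv = aΔt and Δx = v₀Δt + ½aΔt²; chain segment to segment.
0–4 s: v starts -1 cm/s; Δx = -1·4 + ½·-1·4² = -12 cm; v ends -5 cm/s.
4–5 s: v starts -5 cm/s; Δx = -5·1 + ½·4·1² = -3 cm; v ends -1 cm/s.
x(5) = -9 + Σ Δx = -24 cm.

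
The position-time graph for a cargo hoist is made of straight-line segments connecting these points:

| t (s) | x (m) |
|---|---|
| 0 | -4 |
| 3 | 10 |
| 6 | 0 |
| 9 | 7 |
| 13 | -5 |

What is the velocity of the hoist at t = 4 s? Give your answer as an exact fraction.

-10/3 m/s

Velocity is the slope of the x-t graph on 3–6 s: (0 − 10)/(6 − 3) = -10/3 m/s.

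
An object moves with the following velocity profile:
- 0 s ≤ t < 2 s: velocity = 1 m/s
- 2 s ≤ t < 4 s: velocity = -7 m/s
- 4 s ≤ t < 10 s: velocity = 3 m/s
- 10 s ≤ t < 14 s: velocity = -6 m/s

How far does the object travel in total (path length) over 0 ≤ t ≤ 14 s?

58 m

Distance (not displacement) is the total path length: add the absolute areas under v-t.
0–2 s: |1| × 2 = 2 m
2–4 s: |-7| × 2 = 14 m
4–10 s: |3| × 6 = 18 m
10–14 s: |-6| × 4 = 24 m
Total distance = 58 m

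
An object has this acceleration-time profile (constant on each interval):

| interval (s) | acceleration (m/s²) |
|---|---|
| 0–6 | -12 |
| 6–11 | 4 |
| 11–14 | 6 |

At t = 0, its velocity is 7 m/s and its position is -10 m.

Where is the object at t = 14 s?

On each constant-a segment, Δv = aΔt and Δx = v₀Δt + ½aΔt²; chain segment to segment.
0–6 s: v starts 7 m/s; Δx = 7·6 + ½·-12·6² = -174 m; v ends -65 m/s.
6–11 s: v starts -65 m/s; Δx = -65·5 + ½·4·5² = -275 m; v ends -45 m/s.
11–14 s: v starts -45 m/s; Δx = -45·3 + ½·6·3² = -108 m; v ends -27 m/s.
x(14) = -10 + Σ Δx = -567 m.

-567 m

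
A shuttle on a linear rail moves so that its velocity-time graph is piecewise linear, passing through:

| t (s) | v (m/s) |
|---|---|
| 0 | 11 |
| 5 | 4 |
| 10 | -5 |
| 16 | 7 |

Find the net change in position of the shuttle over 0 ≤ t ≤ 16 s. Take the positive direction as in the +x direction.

Displacement is the signed area under the v-t curve.
0–5 s: ½(11 + 4)(5) = 37.5 m
5–10 s: ½(4 + -5)(5) = -2.5 m
10–16 s: ½(-5 + 7)(6) = 6 m
Net displacement = 41 m

41 m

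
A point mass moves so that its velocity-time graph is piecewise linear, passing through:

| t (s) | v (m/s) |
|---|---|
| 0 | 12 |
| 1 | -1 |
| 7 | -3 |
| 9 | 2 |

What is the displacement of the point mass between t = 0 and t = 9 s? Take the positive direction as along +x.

Displacement is the signed area under the v-t curve.
0–1 s: ½(12 + -1)(1) = 5.5 m
1–7 s: ½(-1 + -3)(6) = -12 m
7–9 s: ½(-3 + 2)(2) = -1 m
Net displacement = -7.5 m

-7.5 m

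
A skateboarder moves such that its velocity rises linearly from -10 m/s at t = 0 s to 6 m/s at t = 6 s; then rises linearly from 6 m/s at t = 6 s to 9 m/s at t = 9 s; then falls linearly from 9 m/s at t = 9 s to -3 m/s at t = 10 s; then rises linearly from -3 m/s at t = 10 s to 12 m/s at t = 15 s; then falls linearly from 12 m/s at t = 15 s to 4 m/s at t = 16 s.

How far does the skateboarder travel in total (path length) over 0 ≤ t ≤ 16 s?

85.25 m

Distance (not displacement) is the total path length: add the absolute areas under v-t.
0–6 s: v = 0 at t = 3.75 s; triangle areas 18.75 + 6.75 = 25.5 m
6–9 s: |½(6 + 9)(3)| = 22.5 m
9–10 s: v = 0 at t = 9.75 s; triangle areas 3.375 + 0.375 = 3.75 m
10–15 s: v = 0 at t = 11 s; triangle areas 1.5 + 24 = 25.5 m
15–16 s: |½(12 + 4)(1)| = 8 m
Total distance = 85.25 m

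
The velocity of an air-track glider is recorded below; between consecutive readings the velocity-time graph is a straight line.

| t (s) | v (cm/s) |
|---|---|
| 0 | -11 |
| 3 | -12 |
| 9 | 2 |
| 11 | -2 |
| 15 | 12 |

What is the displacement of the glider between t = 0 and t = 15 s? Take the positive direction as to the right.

-44.5 cm

Displacement is the signed area under the v-t curve.
0–3 s: ½(-11 + -12)(3) = -34.5 cm
3–9 s: ½(-12 + 2)(6) = -30 cm
9–11 s: ½(2 + -2)(2) = 0 cm
11–15 s: ½(-2 + 12)(4) = 20 cm
Net displacement = -44.5 cm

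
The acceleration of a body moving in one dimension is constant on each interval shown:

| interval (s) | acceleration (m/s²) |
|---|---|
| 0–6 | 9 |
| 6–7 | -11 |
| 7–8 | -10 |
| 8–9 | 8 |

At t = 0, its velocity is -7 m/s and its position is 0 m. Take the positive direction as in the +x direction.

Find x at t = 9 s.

On each constant-a segment, Δv = aΔt and Δx = v₀Δt + ½aΔt²; chain segment to segment.
0–6 s: v starts -7 m/s; Δx = -7·6 + ½·9·6² = 120 m; v ends 47 m/s.
6–7 s: v starts 47 m/s; Δx = 47·1 + ½·-11·1² = 41.5 m; v ends 36 m/s.
7–8 s: v starts 36 m/s; Δx = 36·1 + ½·-10·1² = 31 m; v ends 26 m/s.
8–9 s: v starts 26 m/s; Δx = 26·1 + ½·8·1² = 30 m; v ends 34 m/s.
x(9) = 0 + Σ Δx = 222.5 m.

222.5 m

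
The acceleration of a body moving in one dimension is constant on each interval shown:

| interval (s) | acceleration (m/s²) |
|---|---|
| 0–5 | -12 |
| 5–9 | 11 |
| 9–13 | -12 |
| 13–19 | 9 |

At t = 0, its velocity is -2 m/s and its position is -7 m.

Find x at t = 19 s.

-729 m

On each constant-a segment, Δv = aΔt and Δx = v₀Δt + ½aΔt²; chain segment to segment.
0–5 s: v starts -2 m/s; Δx = -2·5 + ½·-12·5² = -160 m; v ends -62 m/s.
5–9 s: v starts -62 m/s; Δx = -62·4 + ½·11·4² = -160 m; v ends -18 m/s.
9–13 s: v starts -18 m/s; Δx = -18·4 + ½·-12·4² = -168 m; v ends -66 m/s.
13–19 s: v starts -66 m/s; Δx = -66·6 + ½·9·6² = -234 m; v ends -12 m/s.
x(19) = -7 + Σ Δx = -729 m.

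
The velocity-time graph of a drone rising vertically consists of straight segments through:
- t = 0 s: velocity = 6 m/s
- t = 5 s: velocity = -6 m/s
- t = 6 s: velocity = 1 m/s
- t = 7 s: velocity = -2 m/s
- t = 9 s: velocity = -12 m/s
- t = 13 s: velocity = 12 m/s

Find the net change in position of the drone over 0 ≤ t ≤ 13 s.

Net displacement equals the area under the velocity-time graph (areas below the axis count negative).
0–5 s: ½(6 + -6)(5) = 0 m
5–6 s: ½(-6 + 1)(1) = -2.5 m
6–7 s: ½(1 + -2)(1) = -0.5 m
7–9 s: ½(-2 + -12)(2) = -14 m
9–13 s: ½(-12 + 12)(4) = 0 m
Net displacement = -17 m

-17 m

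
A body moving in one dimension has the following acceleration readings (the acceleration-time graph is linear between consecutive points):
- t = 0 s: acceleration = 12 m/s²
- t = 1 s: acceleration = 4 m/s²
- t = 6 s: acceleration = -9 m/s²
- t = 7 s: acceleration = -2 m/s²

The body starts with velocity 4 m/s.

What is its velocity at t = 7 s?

-6 m/s

Δv equals the area under the a-t graph; then v = v₀ + Δv.
0–1 s: ½(12 + 4)(1) = 8 m/s
1–6 s: ½(4 + -9)(5) = -12.5 m/s
6–7 s: ½(-9 + -2)(1) = -5.5 m/s
Δv = -10 m/s, so v(7) = 4 + (-10) = -6 m/s.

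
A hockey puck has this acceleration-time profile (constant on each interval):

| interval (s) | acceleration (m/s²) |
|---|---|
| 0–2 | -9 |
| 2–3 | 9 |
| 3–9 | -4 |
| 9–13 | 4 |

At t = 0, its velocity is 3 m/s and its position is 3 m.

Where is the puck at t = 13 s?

-215.5 m

On each constant-a segment, Δv = aΔt and Δx = v₀Δt + ½aΔt²; chain segment to segment.
0–2 s: v starts 3 m/s; Δx = 3·2 + ½·-9·2² = -12 m; v ends -15 m/s.
2–3 s: v starts -15 m/s; Δx = -15·1 + ½·9·1² = -10.5 m; v ends -6 m/s.
3–9 s: v starts -6 m/s; Δx = -6·6 + ½·-4·6² = -108 m; v ends -30 m/s.
9–13 s: v starts -30 m/s; Δx = -30·4 + ½·4·4² = -88 m; v ends -14 m/s.
x(13) = 3 + Σ Δx = -215.5 m.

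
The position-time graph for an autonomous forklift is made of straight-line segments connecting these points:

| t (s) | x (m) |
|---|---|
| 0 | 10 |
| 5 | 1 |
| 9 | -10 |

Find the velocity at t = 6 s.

Velocity is the slope of the x-t graph on 5–9 s: (-10 − 1)/(9 − 5) = -2.75 m/s.

-2.75 m/s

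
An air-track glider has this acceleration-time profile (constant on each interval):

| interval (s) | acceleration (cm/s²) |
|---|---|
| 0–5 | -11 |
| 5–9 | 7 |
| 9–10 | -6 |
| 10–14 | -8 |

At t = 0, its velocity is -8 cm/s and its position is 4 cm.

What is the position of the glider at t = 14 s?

-635.5 cm

On each constant-a segment, Δv = aΔt and Δx = v₀Δt + ½aΔt²; chain segment to segment.
0–5 s: v starts -8 cm/s; Δx = -8·5 + ½·-11·5² = -177.5 cm; v ends -63 cm/s.
5–9 s: v starts -63 cm/s; Δx = -63·4 + ½·7·4² = -196 cm; v ends -35 cm/s.
9–10 s: v starts -35 cm/s; Δx = -35·1 + ½·-6·1² = -38 cm; v ends -41 cm/s.
10–14 s: v starts -41 cm/s; Δx = -41·4 + ½·-8·4² = -228 cm; v ends -73 cm/s.
x(14) = 4 + Σ Δx = -635.5 cm.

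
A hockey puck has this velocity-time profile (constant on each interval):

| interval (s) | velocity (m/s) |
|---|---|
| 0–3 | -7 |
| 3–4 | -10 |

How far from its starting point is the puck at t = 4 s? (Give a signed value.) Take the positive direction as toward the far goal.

-31 m

Net displacement equals the area under the velocity-time graph (areas below the axis count negative).
0–3 s: -7 × 3 = -21 m
3–4 s: -10 × 1 = -10 m
Net displacement = -31 m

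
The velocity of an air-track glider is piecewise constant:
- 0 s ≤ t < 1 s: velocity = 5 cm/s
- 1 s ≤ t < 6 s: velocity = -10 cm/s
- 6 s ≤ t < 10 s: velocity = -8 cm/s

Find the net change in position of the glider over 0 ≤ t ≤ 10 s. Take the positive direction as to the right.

Displacement is the signed area under the v-t curve.
0–1 s: 5 × 1 = 5 cm
1–6 s: -10 × 5 = -50 cm
6–10 s: -8 × 4 = -32 cm
Net displacement = -77 cm

-77 cm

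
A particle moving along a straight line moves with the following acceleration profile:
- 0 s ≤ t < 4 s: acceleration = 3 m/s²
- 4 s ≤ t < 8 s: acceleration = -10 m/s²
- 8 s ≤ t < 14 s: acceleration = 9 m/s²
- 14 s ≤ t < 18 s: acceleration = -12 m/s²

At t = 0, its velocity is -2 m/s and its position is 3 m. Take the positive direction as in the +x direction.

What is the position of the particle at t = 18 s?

On each constant-a segment, Δv = aΔt and Δx = v₀Δt + ½aΔt²; chain segment to segment.
0–4 s: v starts -2 m/s; Δx = -2·4 + ½·3·4² = 16 m; v ends 10 m/s.
4–8 s: v starts 10 m/s; Δx = 10·4 + ½·-10·4² = -40 m; v ends -30 m/s.
8–14 s: v starts -30 m/s; Δx = -30·6 + ½·9·6² = -18 m; v ends 24 m/s.
14–18 s: v starts 24 m/s; Δx = 24·4 + ½·-12·4² = 0 m; v ends -24 m/s.
x(18) = 3 + Σ Δx = -39 m.

-39 m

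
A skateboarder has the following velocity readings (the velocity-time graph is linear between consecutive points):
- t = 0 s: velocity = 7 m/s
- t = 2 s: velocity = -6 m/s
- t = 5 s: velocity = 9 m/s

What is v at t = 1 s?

0.5 m/s

On 0–2 s the graph is linear from 7 to -6 m/s: v(1) = 7 + (-6 − 7)·(1 − 0)/(2 − 0) = 0.5 m/s.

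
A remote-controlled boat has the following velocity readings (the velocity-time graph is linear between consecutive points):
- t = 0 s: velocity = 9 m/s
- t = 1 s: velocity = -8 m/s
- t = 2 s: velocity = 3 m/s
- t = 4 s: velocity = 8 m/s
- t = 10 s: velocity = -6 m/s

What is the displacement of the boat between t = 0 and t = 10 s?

Net displacement equals the area under the velocity-time graph (areas below the axis count negative).
0–1 s: ½(9 + -8)(1) = 0.5 m
1–2 s: ½(-8 + 3)(1) = -2.5 m
2–4 s: ½(3 + 8)(2) = 11 m
4–10 s: ½(8 + -6)(6) = 6 m
Net displacement = 15 m

15 m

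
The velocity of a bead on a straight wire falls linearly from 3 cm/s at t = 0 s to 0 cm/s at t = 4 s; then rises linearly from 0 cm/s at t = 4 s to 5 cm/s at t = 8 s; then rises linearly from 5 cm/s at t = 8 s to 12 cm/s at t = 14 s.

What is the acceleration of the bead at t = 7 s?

1.25 cm/s²

Acceleration is the slope of the v-t graph on 4–8 s: (5 − 0)/(8 − 4) = 1.25 cm/s².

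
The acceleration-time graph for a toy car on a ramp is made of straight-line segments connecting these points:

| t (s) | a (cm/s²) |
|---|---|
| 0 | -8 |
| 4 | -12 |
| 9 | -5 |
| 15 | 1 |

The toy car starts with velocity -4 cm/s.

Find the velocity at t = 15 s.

-98.5 cm/s

Δv equals the area under the a-t graph; then v = v₀ + Δv.
0–4 s: ½(-8 + -12)(4) = -40 cm/s
4–9 s: ½(-12 + -5)(5) = -42.5 cm/s
9–15 s: ½(-5 + 1)(6) = -12 cm/s
Δv = -94.5 cm/s, so v(15) = -4 + (-94.5) = -98.5 cm/s.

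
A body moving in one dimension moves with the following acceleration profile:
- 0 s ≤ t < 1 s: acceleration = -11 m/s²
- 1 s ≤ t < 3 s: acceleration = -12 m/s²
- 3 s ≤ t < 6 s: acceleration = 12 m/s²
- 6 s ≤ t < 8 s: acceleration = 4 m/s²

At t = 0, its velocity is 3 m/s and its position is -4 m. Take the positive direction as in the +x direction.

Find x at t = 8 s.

-72.5 m

On each constant-a segment, Δv = aΔt and Δx = v₀Δt + ½aΔt²; chain segment to segment.
0–1 s: v starts 3 m/s; Δx = 3·1 + ½·-11·1² = -2.5 m; v ends -8 m/s.
1–3 s: v starts -8 m/s; Δx = -8·2 + ½·-12·2² = -40 m; v ends -32 m/s.
3–6 s: v starts -32 m/s; Δx = -32·3 + ½·12·3² = -42 m; v ends 4 m/s.
6–8 s: v starts 4 m/s; Δx = 4·2 + ½·4·2² = 16 m; v ends 12 m/s.
x(8) = -4 + Σ Δx = -72.5 m.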